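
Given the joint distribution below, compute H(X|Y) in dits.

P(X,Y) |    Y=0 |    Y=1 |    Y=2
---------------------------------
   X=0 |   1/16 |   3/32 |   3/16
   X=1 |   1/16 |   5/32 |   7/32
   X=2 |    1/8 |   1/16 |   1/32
0.4233 dits

Using the chain rule: H(X|Y) = H(X,Y) - H(Y)

First, compute H(X,Y) = 0.8887 dits

Marginal P(Y) = (1/4, 5/16, 7/16)
H(Y) = 0.4654 dits

H(X|Y) = H(X,Y) - H(Y) = 0.8887 - 0.4654 = 0.4233 dits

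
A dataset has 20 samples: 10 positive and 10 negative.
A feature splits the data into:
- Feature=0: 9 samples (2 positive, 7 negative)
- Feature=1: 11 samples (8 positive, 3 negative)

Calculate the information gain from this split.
0.1912 bits

Information Gain = H(Y) - H(Y|Feature)

Before split:
P(positive) = 10/20 = 0.5000
H(Y) = 1.0000 bits

After split:
Feature=0: H = 0.7642 bits (weight = 9/20)
Feature=1: H = 0.8454 bits (weight = 11/20)
H(Y|Feature) = (9/20)×0.7642 + (11/20)×0.8454 = 0.8088 bits

Information Gain = 1.0000 - 0.8088 = 0.1912 bits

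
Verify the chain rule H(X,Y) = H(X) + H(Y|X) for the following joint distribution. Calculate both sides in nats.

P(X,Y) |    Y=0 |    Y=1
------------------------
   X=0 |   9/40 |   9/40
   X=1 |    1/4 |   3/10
H(X,Y) = 1.3790, H(X) = 0.6881, H(Y|X) = 0.6909 (all in nats)

Chain rule: H(X,Y) = H(X) + H(Y|X)

Left side — joint entropy directly:
H(X,Y) = -Σ p(x,y) log p(x,y) = 1.3790 nats

Right side — compute H(Y|X) from the conditional distributions:
P(X) = (9/20, 11/20), so H(X) = 0.6881 nats
H(Y|X) = Σ_x P(X=x) · H(Y|X=x):
  P(Y|X=0) = (1/2, 1/2), H(Y|X=0) = 0.6931, weight P(X=0) = 9/20
  P(Y|X=1) = (5/11, 6/11), H(Y|X=1) = 0.6890, weight P(X=1) = 11/20
H(Y|X) = 0.6909 nats

H(X) + H(Y|X) = 0.6881 + 0.6909 = 1.3790 nats

Both sides equal 1.3790 nats. ✓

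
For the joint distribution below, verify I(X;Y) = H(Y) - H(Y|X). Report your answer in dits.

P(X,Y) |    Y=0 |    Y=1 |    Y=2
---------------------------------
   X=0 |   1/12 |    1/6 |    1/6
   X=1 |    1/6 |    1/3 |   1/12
I(X;Y) = 0.0185 dits

Mutual information has multiple equivalent forms:
- I(X;Y) = H(X) - H(X|Y)
- I(X;Y) = H(Y) - H(Y|X)
- I(X;Y) = H(X) + H(Y) - H(X,Y)

Computing all quantities:
H(X) = 0.2950, H(Y) = 0.4515, H(X,Y) = 0.7280
H(X|Y) = 0.2764, H(Y|X) = 0.4330

Verification:
H(X) - H(X|Y) = 0.2950 - 0.2764 = 0.0185
H(Y) - H(Y|X) = 0.4515 - 0.4330 = 0.0185
H(X) + H(Y) - H(X,Y) = 0.2950 + 0.4515 - 0.7280 = 0.0185

All forms give I(X;Y) = 0.0185 dits. ✓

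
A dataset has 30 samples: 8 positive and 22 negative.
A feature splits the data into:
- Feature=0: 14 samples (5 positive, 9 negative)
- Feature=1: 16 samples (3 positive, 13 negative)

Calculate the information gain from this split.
0.0265 bits

Information Gain = H(Y) - H(Y|Feature)

Before split:
P(positive) = 8/30 = 0.2667
H(Y) = 0.8366 bits

After split:
Feature=0: H = 0.9403 bits (weight = 14/30)
Feature=1: H = 0.6962 bits (weight = 16/30)
H(Y|Feature) = (14/30)×0.9403 + (16/30)×0.6962 = 0.8101 bits

Information Gain = 0.8366 - 0.8101 = 0.0265 bits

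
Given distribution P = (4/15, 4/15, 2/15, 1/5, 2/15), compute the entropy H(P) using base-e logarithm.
1.5641 nats

Shannon entropy is H(X) = -Σ p(x) log p(x).

For P = (4/15, 4/15, 2/15, 1/5, 2/15):
H = -4/15 × log_e(4/15) -4/15 × log_e(4/15) -2/15 × log_e(2/15) -1/5 × log_e(1/5) -2/15 × log_e(2/15)
H = 1.5641 nats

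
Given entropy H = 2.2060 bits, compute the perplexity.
4.6139

Perplexity is 2^H (or exp(H) for natural log).

H = 2.2060 bits
Perplexity = 2^2.2060 = 4.6139

Interpretation: The model's uncertainty is equivalent to choosing uniformly among 4.6 options.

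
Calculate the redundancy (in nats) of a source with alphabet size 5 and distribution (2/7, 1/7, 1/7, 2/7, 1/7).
0.0596 nats

Redundancy measures how far a source is from maximum entropy:
R = H_max - H(X)

Maximum entropy for 5 symbols: H_max = log_e(5) = 1.6094 nats
Actual entropy: H(X) = 1.5498 nats
Redundancy: R = 1.6094 - 1.5498 = 0.0596 nats

This redundancy represents potential for compression: the source could be compressed by 0.0596 nats per symbol.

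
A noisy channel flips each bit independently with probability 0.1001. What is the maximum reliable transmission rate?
0.5307 bits

For a binary symmetric channel (BSC) with error probability p:
Capacity C = 1 - H(p) bits per symbol

where H(p) = -p log₂(p) - (1-p) log₂(1-p) is the binary entropy function.

H(0.1001) = 0.4693 bits
C = 1 - 0.4693 = 0.5307 bits per symbol

This means we can reliably transmit up to 0.5307 bits of information per channel use.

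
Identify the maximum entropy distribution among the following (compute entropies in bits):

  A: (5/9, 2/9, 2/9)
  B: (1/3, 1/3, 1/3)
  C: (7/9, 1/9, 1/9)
B

For a discrete distribution over n outcomes, entropy is maximized by the uniform distribution.

Computing entropies:
H(A) = 1.4355 bits
H(B) = 1.5850 bits
H(C) = 0.9864 bits

The uniform distribution (where all probabilities equal 1/3) achieves the maximum entropy of log_2(3) = 1.5850 bits.

Distribution B has the highest entropy.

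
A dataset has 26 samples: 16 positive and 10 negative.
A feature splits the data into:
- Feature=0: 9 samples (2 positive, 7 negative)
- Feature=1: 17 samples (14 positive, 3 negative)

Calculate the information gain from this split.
0.2571 bits

Information Gain = H(Y) - H(Y|Feature)

Before split:
P(positive) = 16/26 = 0.6154
H(Y) = 0.9612 bits

After split:
Feature=0: H = 0.7642 bits (weight = 9/26)
Feature=1: H = 0.6723 bits (weight = 17/26)
H(Y|Feature) = (9/26)×0.7642 + (17/26)×0.6723 = 0.7041 bits

Information Gain = 0.9612 - 0.7041 = 0.2571 bits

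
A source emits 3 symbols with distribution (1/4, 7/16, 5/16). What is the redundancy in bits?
0.0388 bits

Redundancy measures how far a source is from maximum entropy:
R = H_max - H(X)

Maximum entropy for 3 symbols: H_max = log_2(3) = 1.5850 bits
Actual entropy: H(X) = 1.5462 bits
Redundancy: R = 1.5850 - 1.5462 = 0.0388 bits

This redundancy represents potential for compression: the source could be compressed by 0.0388 bits per symbol.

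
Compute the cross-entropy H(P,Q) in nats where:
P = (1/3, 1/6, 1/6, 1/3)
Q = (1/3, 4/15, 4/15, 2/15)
1.4784 nats

Cross-entropy: H(P,Q) = -Σ p(x) log q(x)

Alternatively: H(P,Q) = H(P) + D_KL(P||Q)
H(P) = 1.3297 nats
D_KL(P||Q) = 0.1488 nats

H(P,Q) = 1.3297 + 0.1488 = 1.4784 nats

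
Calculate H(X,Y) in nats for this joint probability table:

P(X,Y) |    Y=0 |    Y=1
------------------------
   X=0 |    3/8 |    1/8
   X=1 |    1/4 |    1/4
1.3209 nats

Joint entropy is H(X,Y) = -Σ_{x,y} p(x,y) log p(x,y).

Summing over all non-zero entries:
H(X,Y) = -[3/8·log_e(3/8) + 1/8·log_e(1/8) + 1/4·log_e(1/4) + 1/4·log_e(1/4)]
H(X,Y) = 1.3209 nats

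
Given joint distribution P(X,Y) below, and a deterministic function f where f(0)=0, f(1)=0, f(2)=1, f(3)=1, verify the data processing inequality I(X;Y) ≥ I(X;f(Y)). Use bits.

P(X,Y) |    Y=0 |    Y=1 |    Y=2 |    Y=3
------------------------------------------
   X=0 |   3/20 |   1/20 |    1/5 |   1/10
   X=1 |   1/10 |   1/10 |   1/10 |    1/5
I(X;Y) = 0.0685, I(X;f(Y)) = 0.0000, inequality holds: 0.0685 ≥ 0.0000

Data Processing Inequality: For any Markov chain X → Y → Z, we have I(X;Y) ≥ I(X;Z).

Here Z = f(Y) is a deterministic function of Y, forming X → Y → Z.

Original I(X;Y) = 0.0685 bits

After applying f:
P(X,Z) where Z=f(Y):
- P(X,Z=0) = P(X,Y=0) + P(X,Y=1)
- P(X,Z=1) = P(X,Y=2) + P(X,Y=3)

I(X;Z) = I(X;f(Y)) = 0.0000 bits

Verification: 0.0685 ≥ 0.0000 ✓

Information cannot be created by processing; the function f can only lose information about X.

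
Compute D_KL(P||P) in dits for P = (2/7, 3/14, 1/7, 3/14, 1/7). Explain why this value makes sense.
0.0000 dits

KL divergence satisfies the Gibbs inequality: D_KL(P||Q) ≥ 0 for all distributions P, Q.

D_KL(P||Q) = Σ p(x) log(p(x)/q(x))
Each term is p(x) × log_10(p(x)/p(x)) = p(x) × log_10(1) = 0, so the sum is 0.
D_KL(P||Q) = 0.0000 dits

When P = Q, the KL divergence is exactly 0, as there is no 'divergence' between identical distributions.

This non-negativity is a fundamental property: relative entropy cannot be negative because it measures how different Q is from P.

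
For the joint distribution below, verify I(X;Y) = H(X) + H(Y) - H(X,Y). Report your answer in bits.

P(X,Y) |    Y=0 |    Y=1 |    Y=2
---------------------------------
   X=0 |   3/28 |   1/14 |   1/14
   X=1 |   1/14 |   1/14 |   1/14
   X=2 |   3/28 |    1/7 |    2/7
I(X;Y) = 0.0476 bits

Mutual information has multiple equivalent forms:
- I(X;Y) = H(X) - H(X|Y)
- I(X;Y) = H(Y) - H(Y|X)
- I(X;Y) = H(X) + H(Y) - H(X,Y)

Computing all quantities:
H(X) = 1.4586, H(Y) = 1.5567, H(X,Y) = 2.9677
H(X|Y) = 1.4111, H(Y|X) = 1.5091

Verification:
H(X) - H(X|Y) = 1.4586 - 1.4111 = 0.0476
H(Y) - H(Y|X) = 1.5567 - 1.5091 = 0.0476
H(X) + H(Y) - H(X,Y) = 1.4586 + 1.5567 - 2.9677 = 0.0476

All forms give I(X;Y) = 0.0476 bits. ✓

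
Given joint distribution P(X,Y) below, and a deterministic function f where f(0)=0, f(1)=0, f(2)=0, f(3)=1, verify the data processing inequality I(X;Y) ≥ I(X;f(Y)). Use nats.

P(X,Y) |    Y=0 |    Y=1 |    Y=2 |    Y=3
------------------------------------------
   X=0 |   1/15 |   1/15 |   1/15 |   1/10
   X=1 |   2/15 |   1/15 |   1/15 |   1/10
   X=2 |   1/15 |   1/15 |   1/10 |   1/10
I(X;Y) = 0.0169, I(X;f(Y)) = 0.0014, inequality holds: 0.0169 ≥ 0.0014

Data Processing Inequality: For any Markov chain X → Y → Z, we have I(X;Y) ≥ I(X;Z).

Here Z = f(Y) is a deterministic function of Y, forming X → Y → Z.

Original I(X;Y) = 0.0169 nats

After applying f:
P(X,Z) where Z=f(Y):
- P(X,Z=0) = P(X,Y=0) + P(X,Y=1) + P(X,Y=2)
- P(X,Z=1) = P(X,Y=3)

I(X;Z) = I(X;f(Y)) = 0.0014 nats

Verification: 0.0169 ≥ 0.0014 ✓

Information cannot be created by processing; the function f can only lose information about X.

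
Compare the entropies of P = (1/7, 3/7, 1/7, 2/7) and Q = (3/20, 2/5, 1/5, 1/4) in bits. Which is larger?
Q

Computing entropies in bits:
H(P) = 1.8424
H(Q) = 1.9037

Distribution Q has higher entropy.

Intuition: The distribution closer to uniform (more spread out) has higher entropy.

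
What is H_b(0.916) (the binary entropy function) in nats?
0.2884 nats

The binary entropy function is:
H(p) = -p log(p) - (1-p) log(1-p)

H(0.916) = -0.916 × log_e(0.916) - 0.084 × log_e(0.084)
H(0.916) = 0.2884 nats

Note: Binary entropy is maximized at p=0.5 (H=1 bit) and minimized at p=0 or p=1 (H=0).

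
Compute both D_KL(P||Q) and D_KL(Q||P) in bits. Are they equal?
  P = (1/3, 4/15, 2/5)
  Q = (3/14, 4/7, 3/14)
D_KL(P||Q) = 0.2795, D_KL(Q||P) = 0.2988

KL divergence is not symmetric: D_KL(P||Q) ≠ D_KL(Q||P) in general.

D_KL(P||Q) = 0.2795 bits
D_KL(Q||P) = 0.2988 bits

No, they are not equal!

This asymmetry is why KL divergence is not a true distance metric.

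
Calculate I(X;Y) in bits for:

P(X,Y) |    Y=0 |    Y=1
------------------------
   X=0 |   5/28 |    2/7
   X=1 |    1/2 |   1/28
0.2703 bits

Mutual information: I(X;Y) = H(X) + H(Y) - H(X,Y)

Marginals:
P(X) = (13/28, 15/28), H(X) = 0.9963 bits
P(Y) = (19/28, 9/28), H(Y) = 0.9059 bits

Joint entropy: H(X,Y) = 1.6319 bits

I(X;Y) = 0.9963 + 0.9059 - 1.6319 = 0.2703 bits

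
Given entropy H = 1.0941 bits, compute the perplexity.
2.1348

Perplexity is 2^H (or exp(H) for natural log).

H = 1.0941 bits
Perplexity = 2^1.0941 = 2.1348

Interpretation: The model's uncertainty is equivalent to choosing uniformly among 2.1 options.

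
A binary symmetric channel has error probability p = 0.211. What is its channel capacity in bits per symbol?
0.2566 bits

For a binary symmetric channel (BSC) with error probability p:
Capacity C = 1 - H(p) bits per symbol

where H(p) = -p log₂(p) - (1-p) log₂(1-p) is the binary entropy function.

H(0.211) = 0.7434 bits
C = 1 - 0.7434 = 0.2566 bits per symbol

This means we can reliably transmit up to 0.2566 bits of information per channel use.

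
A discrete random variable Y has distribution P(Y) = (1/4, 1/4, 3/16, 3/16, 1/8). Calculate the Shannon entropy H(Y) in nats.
1.5808 nats

Shannon entropy is H(X) = -Σ p(x) log p(x).

For P = (1/4, 1/4, 3/16, 3/16, 1/8):
H = -1/4 × log_e(1/4) -1/4 × log_e(1/4) -3/16 × log_e(3/16) -3/16 × log_e(3/16) -1/8 × log_e(1/8)
H = 1.5808 nats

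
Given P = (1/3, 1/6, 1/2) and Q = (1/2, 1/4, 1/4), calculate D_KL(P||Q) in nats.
0.1438 nats

KL divergence: D_KL(P||Q) = Σ p(x) log(p(x)/q(x))

Computing term by term:
  x=0: 1/3 × log_e[(1/3)/(1/2)] = 1/3 × -0.4055 = -0.1352
  x=1: 1/6 × log_e[(1/6)/(1/4)] = 1/6 × -0.4055 = -0.0676
  x=2: 1/2 × log_e[(1/2)/(1/4)] = 1/2 × 0.6931 = 0.3466

D_KL(P||Q) = 0.1438 nats

Note: KL divergence is always non-negative and equals 0 iff P = Q.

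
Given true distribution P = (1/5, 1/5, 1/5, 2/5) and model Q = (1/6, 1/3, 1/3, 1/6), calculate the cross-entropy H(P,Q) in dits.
0.6577 dits

Cross-entropy: H(P,Q) = -Σ p(x) log q(x)

Alternatively: H(P,Q) = H(P) + D_KL(P||Q)
H(P) = 0.5786 dits
D_KL(P||Q) = 0.0792 dits

H(P,Q) = 0.5786 + 0.0792 = 0.6577 dits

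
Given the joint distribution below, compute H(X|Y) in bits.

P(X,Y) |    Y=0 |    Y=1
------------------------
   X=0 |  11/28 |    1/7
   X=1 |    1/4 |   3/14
0.9665 bits

Using the chain rule: H(X|Y) = H(X,Y) - H(Y)

First, compute H(X,Y) = 1.9068 bits

Marginal P(Y) = (9/14, 5/14)
H(Y) = 0.9403 bits

H(X|Y) = H(X,Y) - H(Y) = 1.9068 - 0.9403 = 0.9665 bits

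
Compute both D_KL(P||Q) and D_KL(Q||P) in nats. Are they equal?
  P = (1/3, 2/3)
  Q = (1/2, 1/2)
D_KL(P||Q) = 0.0566, D_KL(Q||P) = 0.0589

KL divergence is not symmetric: D_KL(P||Q) ≠ D_KL(Q||P) in general.

D_KL(P||Q) = 0.0566 nats
D_KL(Q||P) = 0.0589 nats

No, they are not equal!

This asymmetry is why KL divergence is not a true distance metric.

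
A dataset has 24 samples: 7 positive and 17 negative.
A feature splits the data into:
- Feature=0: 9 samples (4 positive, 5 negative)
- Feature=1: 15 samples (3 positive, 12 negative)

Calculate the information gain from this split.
0.0480 bits

Information Gain = H(Y) - H(Y|Feature)

Before split:
P(positive) = 7/24 = 0.2917
H(Y) = 0.8709 bits

After split:
Feature=0: H = 0.9911 bits (weight = 9/24)
Feature=1: H = 0.7219 bits (weight = 15/24)
H(Y|Feature) = (9/24)×0.9911 + (15/24)×0.7219 = 0.8229 bits

Information Gain = 0.8709 - 0.8229 = 0.0480 bits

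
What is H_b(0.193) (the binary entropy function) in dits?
0.2130 dits

The binary entropy function is:
H(p) = -p log(p) - (1-p) log(1-p)

H(0.193) = -0.193 × log_10(0.193) - 0.807 × log_10(0.807)
H(0.193) = 0.2130 dits

Note: Binary entropy is maximized at p=0.5 (H=1 bit) and minimized at p=0 or p=1 (H=0).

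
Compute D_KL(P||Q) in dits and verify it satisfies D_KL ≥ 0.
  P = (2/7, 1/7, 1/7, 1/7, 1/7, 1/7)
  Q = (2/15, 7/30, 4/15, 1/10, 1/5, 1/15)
0.0739 dits

KL divergence satisfies the Gibbs inequality: D_KL(P||Q) ≥ 0 for all distributions P, Q.

D_KL(P||Q) = Σ p(x) log(p(x)/q(x))
Term by term:
  x=0: 2/7 × log_10[(2/7)/(2/15)] = 0.0946
  x=1: 1/7 × log_10[(1/7)/(7/30)] = -0.0304
  x=2: 1/7 × log_10[(1/7)/(4/15)] = -0.0387
  x=3: 1/7 × log_10[(1/7)/(1/10)] = 0.0221
  x=4: 1/7 × log_10[(1/7)/(1/5)] = -0.0209
  x=5: 1/7 × log_10[(1/7)/(1/15)] = 0.0473
D_KL(P||Q) = 0.0739 dits

D_KL(P||Q) = 0.0739 ≥ 0 ✓

This non-negativity is a fundamental property: relative entropy cannot be negative because it measures how different Q is from P.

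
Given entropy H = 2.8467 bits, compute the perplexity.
7.1935

Perplexity is 2^H (or exp(H) for natural log).

H = 2.8467 bits
Perplexity = 2^2.8467 = 7.1935

Interpretation: The model's uncertainty is equivalent to choosing uniformly among 7.2 options.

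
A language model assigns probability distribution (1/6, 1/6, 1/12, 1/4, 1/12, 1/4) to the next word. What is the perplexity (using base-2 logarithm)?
5.4989

Perplexity is 2^H (or exp(H) for natural log).

First, H = -Σ p log p = 2.4591 bits
Perplexity = 2^2.4591 = 5.4989

Interpretation: The model's uncertainty is equivalent to choosing uniformly among 5.5 options.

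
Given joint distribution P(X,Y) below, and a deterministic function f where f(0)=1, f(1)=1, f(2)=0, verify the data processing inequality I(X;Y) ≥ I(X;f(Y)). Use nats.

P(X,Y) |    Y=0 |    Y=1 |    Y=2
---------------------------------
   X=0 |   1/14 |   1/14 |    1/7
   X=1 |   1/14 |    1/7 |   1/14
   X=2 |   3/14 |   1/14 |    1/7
I(X;Y) = 0.0658, I(X;f(Y)) = 0.0203, inequality holds: 0.0658 ≥ 0.0203

Data Processing Inequality: For any Markov chain X → Y → Z, we have I(X;Y) ≥ I(X;Z).

Here Z = f(Y) is a deterministic function of Y, forming X → Y → Z.

Original I(X;Y) = 0.0658 nats

After applying f:
P(X,Z) where Z=f(Y):
- P(X,Z=0) = P(X,Y=2)
- P(X,Z=1) = P(X,Y=0) + P(X,Y=1)

I(X;Z) = I(X;f(Y)) = 0.0203 nats

Verification: 0.0658 ≥ 0.0203 ✓

Information cannot be created by processing; the function f can only lose information about X.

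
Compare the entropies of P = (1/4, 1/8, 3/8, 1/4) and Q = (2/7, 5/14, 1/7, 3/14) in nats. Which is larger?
Q

Computing entropies in nats:
H(P) = 1.3209
H(Q) = 1.3337

Distribution Q has higher entropy.

Intuition: The distribution closer to uniform (more spread out) has higher entropy.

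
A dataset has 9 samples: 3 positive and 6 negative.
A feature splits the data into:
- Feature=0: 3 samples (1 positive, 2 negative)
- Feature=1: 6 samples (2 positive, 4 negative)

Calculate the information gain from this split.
0.0000 bits

Information Gain = H(Y) - H(Y|Feature)

Before split:
P(positive) = 3/9 = 0.3333
H(Y) = 0.9183 bits

After split:
Feature=0: H = 0.9183 bits (weight = 3/9)
Feature=1: H = 0.9183 bits (weight = 6/9)
H(Y|Feature) = (3/9)×0.9183 + (6/9)×0.9183 = 0.9183 bits

Information Gain = 0.9183 - 0.9183 = 0.0000 bits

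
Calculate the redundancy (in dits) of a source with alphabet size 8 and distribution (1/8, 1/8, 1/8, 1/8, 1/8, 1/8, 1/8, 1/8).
0.0000 dits

Redundancy measures how far a source is from maximum entropy:
R = H_max - H(X)

Maximum entropy for 8 symbols: H_max = log_10(8) = 0.9031 dits
Actual entropy: H(X) = 0.9031 dits
Redundancy: R = 0.9031 - 0.9031 = 0.0000 dits

This redundancy represents potential for compression: the source could be compressed by 0.0000 dits per symbol.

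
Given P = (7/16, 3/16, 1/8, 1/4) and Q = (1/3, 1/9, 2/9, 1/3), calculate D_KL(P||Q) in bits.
0.1057 bits

KL divergence: D_KL(P||Q) = Σ p(x) log(p(x)/q(x))

Computing term by term:
  x=0: 7/16 × log_2[(7/16)/(1/3)] = 7/16 × 0.3923 = 0.1716
  x=1: 3/16 × log_2[(3/16)/(1/9)] = 3/16 × 0.7549 = 0.1415
  x=2: 1/8 × log_2[(1/8)/(2/9)] = 1/8 × -0.8301 = -0.1038
  x=3: 1/4 × log_2[(1/4)/(1/3)] = 1/4 × -0.4150 = -0.1038

D_KL(P||Q) = 0.1057 bits

Note: KL divergence is always non-negative and equals 0 iff P = Q.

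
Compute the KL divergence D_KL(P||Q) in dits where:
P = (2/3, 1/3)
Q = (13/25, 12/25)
0.0191 dits

KL divergence: D_KL(P||Q) = Σ p(x) log(p(x)/q(x))

Computing term by term:
  x=0: 2/3 × log_10[(2/3)/(13/25)] = 2/3 × 0.1079 = 0.0719
  x=1: 1/3 × log_10[(1/3)/(12/25)] = 1/3 × -0.1584 = -0.0528

D_KL(P||Q) = 0.0191 dits

Note: KL divergence is always non-negative and equals 0 iff P = Q.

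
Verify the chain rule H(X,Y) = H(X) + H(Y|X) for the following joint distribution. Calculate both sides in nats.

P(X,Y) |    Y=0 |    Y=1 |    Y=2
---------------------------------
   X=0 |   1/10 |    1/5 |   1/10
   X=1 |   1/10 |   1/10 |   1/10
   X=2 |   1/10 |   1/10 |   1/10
H(X,Y) = 2.1640, H(X) = 1.0889, H(Y|X) = 1.0751 (all in nats)

Chain rule: H(X,Y) = H(X) + H(Y|X)

Left side — joint entropy directly:
H(X,Y) = -Σ p(x,y) log p(x,y) = 2.1640 nats

Right side — compute H(Y|X) from the conditional distributions:
P(X) = (2/5, 3/10, 3/10), so H(X) = 1.0889 nats
H(Y|X) = Σ_x P(X=x) · H(Y|X=x):
  P(Y|X=0) = (1/4, 1/2, 1/4), H(Y|X=0) = 1.0397, weight P(X=0) = 2/5
  P(Y|X=1) = (1/3, 1/3, 1/3), H(Y|X=1) = 1.0986, weight P(X=1) = 3/10
  P(Y|X=2) = (1/3, 1/3, 1/3), H(Y|X=2) = 1.0986, weight P(X=2) = 3/10
H(Y|X) = 1.0751 nats

H(X) + H(Y|X) = 1.0889 + 1.0751 = 2.1640 nats

Both sides equal 2.1640 nats. ✓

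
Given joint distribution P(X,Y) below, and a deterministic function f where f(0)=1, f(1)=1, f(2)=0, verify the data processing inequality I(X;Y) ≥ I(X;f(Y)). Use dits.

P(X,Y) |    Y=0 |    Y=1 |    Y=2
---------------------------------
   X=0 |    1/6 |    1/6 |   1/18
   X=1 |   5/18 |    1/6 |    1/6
I(X;Y) = 0.0079, I(X;f(Y)) = 0.0053, inequality holds: 0.0079 ≥ 0.0053

Data Processing Inequality: For any Markov chain X → Y → Z, we have I(X;Y) ≥ I(X;Z).

Here Z = f(Y) is a deterministic function of Y, forming X → Y → Z.

Original I(X;Y) = 0.0079 dits

After applying f:
P(X,Z) where Z=f(Y):
- P(X,Z=0) = P(X,Y=2)
- P(X,Z=1) = P(X,Y=0) + P(X,Y=1)

I(X;Z) = I(X;f(Y)) = 0.0053 dits

Verification: 0.0079 ≥ 0.0053 ✓

Information cannot be created by processing; the function f can only lose information about X.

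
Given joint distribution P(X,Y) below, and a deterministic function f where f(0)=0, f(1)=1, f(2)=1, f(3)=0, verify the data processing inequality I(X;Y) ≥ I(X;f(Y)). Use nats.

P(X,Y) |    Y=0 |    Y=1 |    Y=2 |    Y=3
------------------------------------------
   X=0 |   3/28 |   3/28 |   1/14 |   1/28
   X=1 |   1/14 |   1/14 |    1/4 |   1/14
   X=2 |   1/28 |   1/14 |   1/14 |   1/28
I(X;Y) = 0.0596, I(X;f(Y)) = 0.0080, inequality holds: 0.0596 ≥ 0.0080

Data Processing Inequality: For any Markov chain X → Y → Z, we have I(X;Y) ≥ I(X;Z).

Here Z = f(Y) is a deterministic function of Y, forming X → Y → Z.

Original I(X;Y) = 0.0596 nats

After applying f:
P(X,Z) where Z=f(Y):
- P(X,Z=0) = P(X,Y=0) + P(X,Y=3)
- P(X,Z=1) = P(X,Y=1) + P(X,Y=2)

I(X;Z) = I(X;f(Y)) = 0.0080 nats

Verification: 0.0596 ≥ 0.0080 ✓

Information cannot be created by processing; the function f can only lose information about X.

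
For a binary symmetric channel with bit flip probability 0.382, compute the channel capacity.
0.0406 bits

For a binary symmetric channel (BSC) with error probability p:
Capacity C = 1 - H(p) bits per symbol

where H(p) = -p log₂(p) - (1-p) log₂(1-p) is the binary entropy function.

H(0.382) = 0.9594 bits
C = 1 - 0.9594 = 0.0406 bits per symbol

This means we can reliably transmit up to 0.0406 bits of information per channel use.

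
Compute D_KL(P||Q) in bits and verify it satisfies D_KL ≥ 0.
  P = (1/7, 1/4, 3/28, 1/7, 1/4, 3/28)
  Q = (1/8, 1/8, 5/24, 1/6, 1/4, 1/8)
0.1191 bits

KL divergence satisfies the Gibbs inequality: D_KL(P||Q) ≥ 0 for all distributions P, Q.

D_KL(P||Q) = Σ p(x) log(p(x)/q(x))
Term by term:
  x=0: 1/7 × log_2[(1/7)/(1/8)] = 0.0275
  x=1: 1/4 × log_2[(1/4)/(1/8)] = 0.2500
  x=2: 3/28 × log_2[(3/28)/(5/24)] = -0.1028
  x=3: 1/7 × log_2[(1/7)/(1/6)] = -0.0318
  x=4: 1/4 × log_2[(1/4)/(1/4)] = 0.0000
  x=5: 3/28 × log_2[(3/28)/(1/8)] = -0.0238
D_KL(P||Q) = 0.1191 bits

D_KL(P||Q) = 0.1191 ≥ 0 ✓

This non-negativity is a fundamental property: relative entropy cannot be negative because it measures how different Q is from P.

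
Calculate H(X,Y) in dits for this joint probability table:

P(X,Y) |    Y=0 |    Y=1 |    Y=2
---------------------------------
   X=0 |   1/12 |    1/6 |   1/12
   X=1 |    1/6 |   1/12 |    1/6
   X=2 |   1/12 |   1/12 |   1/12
0.9287 dits

Joint entropy is H(X,Y) = -Σ_{x,y} p(x,y) log p(x,y).

Summing over all non-zero entries:
H(X,Y) = -[1/12·log_10(1/12) + 1/6·log_10(1/6) + 1/12·log_10(1/12) + 1/6·log_10(1/6) + 1/12·log_10(1/12) + 1/6·log_10(1/6) + 1/12·log_10(1/12) + 1/12·log_10(1/12) + 1/12·log_10(1/12)]
H(X,Y) = 0.9287 dits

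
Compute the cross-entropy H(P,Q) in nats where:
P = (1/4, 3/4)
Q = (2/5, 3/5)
0.6122 nats

Cross-entropy: H(P,Q) = -Σ p(x) log q(x)

Alternatively: H(P,Q) = H(P) + D_KL(P||Q)
H(P) = 0.5623 nats
D_KL(P||Q) = 0.0499 nats

H(P,Q) = 0.5623 + 0.0499 = 0.6122 nats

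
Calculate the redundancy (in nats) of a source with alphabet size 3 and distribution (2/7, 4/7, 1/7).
0.1429 nats

Redundancy measures how far a source is from maximum entropy:
R = H_max - H(X)

Maximum entropy for 3 symbols: H_max = log_e(3) = 1.0986 nats
Actual entropy: H(X) = 0.9557 nats
Redundancy: R = 1.0986 - 0.9557 = 0.1429 nats

This redundancy represents potential for compression: the source could be compressed by 0.1429 nats per symbol.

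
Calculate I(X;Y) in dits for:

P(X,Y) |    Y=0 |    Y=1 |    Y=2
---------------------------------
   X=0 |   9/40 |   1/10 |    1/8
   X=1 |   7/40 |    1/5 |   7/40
0.0084 dits

Mutual information: I(X;Y) = H(X) + H(Y) - H(X,Y)

Marginals:
P(X) = (9/20, 11/20), H(X) = 0.2989 dits
P(Y) = (2/5, 3/10, 3/10), H(Y) = 0.4729 dits

Joint entropy: H(X,Y) = 0.7634 dits

I(X;Y) = 0.2989 + 0.4729 - 0.7634 = 0.0084 dits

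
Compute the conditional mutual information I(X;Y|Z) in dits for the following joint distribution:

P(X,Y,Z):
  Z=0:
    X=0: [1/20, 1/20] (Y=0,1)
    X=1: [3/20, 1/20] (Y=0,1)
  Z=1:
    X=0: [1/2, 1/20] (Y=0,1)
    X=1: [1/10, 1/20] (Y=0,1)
0.0144 dits

Conditional mutual information: I(X;Y|Z) = H(X|Z) + H(Y|Z) - H(X,Y|Z)

H(Z) = 0.2653
H(X,Z) = 0.5062 → H(X|Z) = 0.2409
H(Y,Z) = 0.4729 → H(Y|Z) = 0.2076
H(X,Y,Z) = 0.6994 → H(X,Y|Z) = 0.4341

I(X;Y|Z) = 0.2409 + 0.2076 - 0.4341 = 0.0144 dits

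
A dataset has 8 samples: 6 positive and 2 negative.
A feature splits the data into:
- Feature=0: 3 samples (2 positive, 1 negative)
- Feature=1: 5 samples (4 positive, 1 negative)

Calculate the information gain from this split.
0.0157 bits

Information Gain = H(Y) - H(Y|Feature)

Before split:
P(positive) = 6/8 = 0.7500
H(Y) = 0.8113 bits

After split:
Feature=0: H = 0.9183 bits (weight = 3/8)
Feature=1: H = 0.7219 bits (weight = 5/8)
H(Y|Feature) = (3/8)×0.9183 + (5/8)×0.7219 = 0.7956 bits

Information Gain = 0.8113 - 0.7956 = 0.0157 bits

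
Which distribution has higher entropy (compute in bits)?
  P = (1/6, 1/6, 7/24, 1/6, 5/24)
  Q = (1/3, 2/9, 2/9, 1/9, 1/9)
P

Computing entropies in bits:
H(P) = 2.2824
H(Q) = 2.1972

Distribution P has higher entropy.

Intuition: The distribution closer to uniform (more spread out) has higher entropy.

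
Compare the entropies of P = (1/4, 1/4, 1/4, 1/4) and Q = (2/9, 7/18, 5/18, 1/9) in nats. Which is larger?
P

Computing entropies in nats:
H(P) = 1.3863
H(Q) = 1.3015

Distribution P has higher entropy.

Intuition: The distribution closer to uniform (more spread out) has higher entropy.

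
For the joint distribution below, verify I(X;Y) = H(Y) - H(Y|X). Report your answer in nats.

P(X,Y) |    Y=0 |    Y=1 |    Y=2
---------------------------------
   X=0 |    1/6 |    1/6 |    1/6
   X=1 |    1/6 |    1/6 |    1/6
I(X;Y) = 0.0000 nats

Mutual information has multiple equivalent forms:
- I(X;Y) = H(X) - H(X|Y)
- I(X;Y) = H(Y) - H(Y|X)
- I(X;Y) = H(X) + H(Y) - H(X,Y)

Computing all quantities:
H(X) = 0.6931, H(Y) = 1.0986, H(X,Y) = 1.7918
H(X|Y) = 0.6931, H(Y|X) = 1.0986

Verification:
H(X) - H(X|Y) = 0.6931 - 0.6931 = 0.0000
H(Y) - H(Y|X) = 1.0986 - 1.0986 = 0.0000
H(X) + H(Y) - H(X,Y) = 0.6931 + 1.0986 - 1.7918 = 0.0000

All forms give I(X;Y) = 0.0000 nats. ✓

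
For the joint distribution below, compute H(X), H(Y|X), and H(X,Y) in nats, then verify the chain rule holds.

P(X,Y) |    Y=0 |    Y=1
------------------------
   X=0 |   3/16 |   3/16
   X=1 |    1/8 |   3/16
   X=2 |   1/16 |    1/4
H(X,Y) = 1.7214, H(X) = 1.0948, H(Y|X) = 0.6266 (all in nats)

Chain rule: H(X,Y) = H(X) + H(Y|X)

Left side — joint entropy directly:
H(X,Y) = -Σ p(x,y) log p(x,y) = 1.7214 nats

Right side — compute H(Y|X) from the conditional distributions:
P(X) = (3/8, 5/16, 5/16), so H(X) = 1.0948 nats
H(Y|X) = Σ_x P(X=x) · H(Y|X=x):
  P(Y|X=0) = (1/2, 1/2), H(Y|X=0) = 0.6931, weight P(X=0) = 3/8
  P(Y|X=1) = (2/5, 3/5), H(Y|X=1) = 0.6730, weight P(X=1) = 5/16
  P(Y|X=2) = (1/5, 4/5), H(Y|X=2) = 0.5004, weight P(X=2) = 5/16
H(Y|X) = 0.6266 nats

H(X) + H(Y|X) = 1.0948 + 0.6266 = 1.7214 nats

Both sides equal 1.7214 nats. ✓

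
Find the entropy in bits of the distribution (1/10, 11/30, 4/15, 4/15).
1.8799 bits

Shannon entropy is H(X) = -Σ p(x) log p(x).

For P = (1/10, 11/30, 4/15, 4/15):
H = -1/10 × log_2(1/10) -11/30 × log_2(11/30) -4/15 × log_2(4/15) -4/15 × log_2(4/15)
H = 1.8799 bits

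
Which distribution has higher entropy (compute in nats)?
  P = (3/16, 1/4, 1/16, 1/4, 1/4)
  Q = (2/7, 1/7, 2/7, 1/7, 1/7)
Q

Computing entropies in nats:
H(P) = 1.5269
H(Q) = 1.5498

Distribution Q has higher entropy.

Intuition: The distribution closer to uniform (more spread out) has higher entropy.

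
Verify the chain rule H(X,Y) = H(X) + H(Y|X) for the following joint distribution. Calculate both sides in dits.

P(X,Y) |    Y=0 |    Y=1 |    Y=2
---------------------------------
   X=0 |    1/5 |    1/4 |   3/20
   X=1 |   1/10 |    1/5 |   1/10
H(X,Y) = 0.7537, H(X) = 0.2923, H(Y|X) = 0.4614 (all in dits)

Chain rule: H(X,Y) = H(X) + H(Y|X)

Left side — joint entropy directly:
H(X,Y) = -Σ p(x,y) log p(x,y) = 0.7537 dits

Right side — compute H(Y|X) from the conditional distributions:
P(X) = (3/5, 2/5), so H(X) = 0.2923 dits
H(Y|X) = Σ_x P(X=x) · H(Y|X=x):
  P(Y|X=0) = (1/3, 5/12, 1/4), H(Y|X=0) = 0.4680, weight P(X=0) = 3/5
  P(Y|X=1) = (1/4, 1/2, 1/4), H(Y|X=1) = 0.4515, weight P(X=1) = 2/5
H(Y|X) = 0.4614 dits

H(X) + H(Y|X) = 0.2923 + 0.4614 = 0.7537 dits

Both sides equal 0.7537 dits. ✓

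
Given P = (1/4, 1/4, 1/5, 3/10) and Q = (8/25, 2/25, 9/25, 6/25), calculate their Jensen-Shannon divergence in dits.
0.0167 dits

Jensen-Shannon divergence is:
JSD(P||Q) = 0.5 × D_KL(P||M) + 0.5 × D_KL(Q||M)
where M = 0.5 × (P + Q) is the mixture distribution.

M = 0.5 × (1/4, 1/4, 1/5, 3/10) + 0.5 × (8/25, 2/25, 9/25, 6/25) = (0.285, 0.165, 7/25, 0.27)

D_KL(P||M) = 0.0154 dits
D_KL(Q||M) = 0.0180 dits

JSD(P||Q) = 0.5 × 0.0154 + 0.5 × 0.0180 = 0.0167 dits

Unlike KL divergence, JSD is symmetric and bounded: 0 ≤ JSD ≤ log(2).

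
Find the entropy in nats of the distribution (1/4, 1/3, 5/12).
1.0776 nats

Shannon entropy is H(X) = -Σ p(x) log p(x).

For P = (1/4, 1/3, 5/12):
H = -1/4 × log_e(1/4) -1/3 × log_e(1/3) -5/12 × log_e(5/12)
H = 1.0776 nats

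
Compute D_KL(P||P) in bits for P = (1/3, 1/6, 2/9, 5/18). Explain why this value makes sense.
0.0000 bits

KL divergence satisfies the Gibbs inequality: D_KL(P||Q) ≥ 0 for all distributions P, Q.

D_KL(P||Q) = Σ p(x) log(p(x)/q(x))
Each term is p(x) × log_2(p(x)/p(x)) = p(x) × log_2(1) = 0, so the sum is 0.
D_KL(P||Q) = 0.0000 bits

When P = Q, the KL divergence is exactly 0, as there is no 'divergence' between identical distributions.

This non-negativity is a fundamental property: relative entropy cannot be negative because it measures how different Q is from P.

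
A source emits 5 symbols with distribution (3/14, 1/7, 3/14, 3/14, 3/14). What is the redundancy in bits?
0.0160 bits

Redundancy measures how far a source is from maximum entropy:
R = H_max - H(X)

Maximum entropy for 5 symbols: H_max = log_2(5) = 2.3219 bits
Actual entropy: H(X) = 2.3060 bits
Redundancy: R = 2.3219 - 2.3060 = 0.0160 bits

This redundancy represents potential for compression: the source could be compressed by 0.0160 bits per symbol.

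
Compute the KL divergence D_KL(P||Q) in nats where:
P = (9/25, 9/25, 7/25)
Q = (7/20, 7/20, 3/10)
0.0010 nats

KL divergence: D_KL(P||Q) = Σ p(x) log(p(x)/q(x))

Computing term by term:
  x=0: 9/25 × log_e[(9/25)/(7/20)] = 9/25 × 0.0282 = 0.0101
  x=1: 9/25 × log_e[(9/25)/(7/20)] = 9/25 × 0.0282 = 0.0101
  x=2: 7/25 × log_e[(7/25)/(3/10)] = 7/25 × -0.0690 = -0.0193

D_KL(P||Q) = 0.0010 nats

Note: KL divergence is always non-negative and equals 0 iff P = Q.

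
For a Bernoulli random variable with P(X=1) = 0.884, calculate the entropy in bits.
0.5178 bits

The binary entropy function is:
H(p) = -p log(p) - (1-p) log(1-p)

H(0.884) = -0.884 × log_2(0.884) - 0.116 × log_2(0.116)
H(0.884) = 0.5178 bits

Note: Binary entropy is maximized at p=0.5 (H=1 bit) and minimized at p=0 or p=1 (H=0).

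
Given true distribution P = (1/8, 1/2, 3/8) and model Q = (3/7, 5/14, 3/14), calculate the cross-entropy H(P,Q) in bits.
1.7289 bits

Cross-entropy: H(P,Q) = -Σ p(x) log q(x)

Alternatively: H(P,Q) = H(P) + D_KL(P||Q)
H(P) = 1.4056 bits
D_KL(P||Q) = 0.3233 bits

H(P,Q) = 1.4056 + 0.3233 = 1.7289 bits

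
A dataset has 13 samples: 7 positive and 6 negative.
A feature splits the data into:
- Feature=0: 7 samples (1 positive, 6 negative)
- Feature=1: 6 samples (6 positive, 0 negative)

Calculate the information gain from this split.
0.6771 bits

Information Gain = H(Y) - H(Y|Feature)

Before split:
P(positive) = 7/13 = 0.5385
H(Y) = 0.9957 bits

After split:
Feature=0: H = 0.5917 bits (weight = 7/13)
Feature=1: H = 0.0000 bits (weight = 6/13)
H(Y|Feature) = (7/13)×0.5917 + (6/13)×0.0000 = 0.3186 bits

Information Gain = 0.9957 - 0.3186 = 0.6771 bits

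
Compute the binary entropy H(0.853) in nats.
0.4175 nats

The binary entropy function is:
H(p) = -p log(p) - (1-p) log(1-p)

H(0.853) = -0.853 × log_e(0.853) - 0.147 × log_e(0.147)
H(0.853) = 0.4175 nats

Note: Binary entropy is maximized at p=0.5 (H=1 bit) and minimized at p=0 or p=1 (H=0).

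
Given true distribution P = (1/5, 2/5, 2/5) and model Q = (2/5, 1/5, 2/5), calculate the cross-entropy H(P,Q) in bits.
1.7219 bits

Cross-entropy: H(P,Q) = -Σ p(x) log q(x)

Alternatively: H(P,Q) = H(P) + D_KL(P||Q)
H(P) = 1.5219 bits
D_KL(P||Q) = 0.2000 bits

H(P,Q) = 1.5219 + 0.2000 = 1.7219 bits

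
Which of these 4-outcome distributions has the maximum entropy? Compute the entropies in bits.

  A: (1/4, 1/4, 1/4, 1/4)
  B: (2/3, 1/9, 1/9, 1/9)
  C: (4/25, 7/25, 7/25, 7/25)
A

For a discrete distribution over n outcomes, entropy is maximized by the uniform distribution.

Computing entropies:
H(A) = 2.0000 bits
H(B) = 1.4466 bits
H(C) = 1.9657 bits

The uniform distribution (where all probabilities equal 1/4) achieves the maximum entropy of log_2(4) = 2.0000 bits.

Distribution A has the highest entropy.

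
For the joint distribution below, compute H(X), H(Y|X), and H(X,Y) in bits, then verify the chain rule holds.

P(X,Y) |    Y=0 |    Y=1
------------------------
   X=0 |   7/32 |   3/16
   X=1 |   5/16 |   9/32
H(X,Y) = 1.9716, H(X) = 0.9745, H(Y|X) = 0.9971 (all in bits)

Chain rule: H(X,Y) = H(X) + H(Y|X)

Left side — joint entropy directly:
H(X,Y) = -Σ p(x,y) log p(x,y) = 1.9716 bits

Right side — compute H(Y|X) from the conditional distributions:
P(X) = (13/32, 19/32), so H(X) = 0.9745 bits
H(Y|X) = Σ_x P(X=x) · H(Y|X=x):
  P(Y|X=0) = (7/13, 6/13), H(Y|X=0) = 0.9957, weight P(X=0) = 13/32
  P(Y|X=1) = (10/19, 9/19), H(Y|X=1) = 0.9980, weight P(X=1) = 19/32
H(Y|X) = 0.9971 bits

H(X) + H(Y|X) = 0.9745 + 0.9971 = 1.9716 bits

Both sides equal 1.9716 bits. ✓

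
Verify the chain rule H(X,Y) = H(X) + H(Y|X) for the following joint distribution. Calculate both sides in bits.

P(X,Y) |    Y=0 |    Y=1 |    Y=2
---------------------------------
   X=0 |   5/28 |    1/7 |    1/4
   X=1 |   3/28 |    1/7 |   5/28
H(X,Y) = 2.5350, H(X) = 0.9852, H(Y|X) = 1.5498 (all in bits)

Chain rule: H(X,Y) = H(X) + H(Y|X)

Left side — joint entropy directly:
H(X,Y) = -Σ p(x,y) log p(x,y) = 2.5350 bits

Right side — compute H(Y|X) from the conditional distributions:
P(X) = (4/7, 3/7), so H(X) = 0.9852 bits
H(Y|X) = Σ_x P(X=x) · H(Y|X=x):
  P(Y|X=0) = (5/16, 1/4, 7/16), H(Y|X=0) = 1.5462, weight P(X=0) = 4/7
  P(Y|X=1) = (1/4, 1/3, 5/12), H(Y|X=1) = 1.5546, weight P(X=1) = 3/7
H(Y|X) = 1.5498 bits

H(X) + H(Y|X) = 0.9852 + 1.5498 = 2.5350 bits

Both sides equal 2.5350 bits. ✓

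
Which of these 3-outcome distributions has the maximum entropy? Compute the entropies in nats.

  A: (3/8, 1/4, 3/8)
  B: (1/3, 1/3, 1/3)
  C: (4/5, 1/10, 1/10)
B

For a discrete distribution over n outcomes, entropy is maximized by the uniform distribution.

Computing entropies:
H(A) = 1.0822 nats
H(B) = 1.0986 nats
H(C) = 0.6390 nats

The uniform distribution (where all probabilities equal 1/3) achieves the maximum entropy of log_e(3) = 1.0986 nats.

Distribution B has the highest entropy.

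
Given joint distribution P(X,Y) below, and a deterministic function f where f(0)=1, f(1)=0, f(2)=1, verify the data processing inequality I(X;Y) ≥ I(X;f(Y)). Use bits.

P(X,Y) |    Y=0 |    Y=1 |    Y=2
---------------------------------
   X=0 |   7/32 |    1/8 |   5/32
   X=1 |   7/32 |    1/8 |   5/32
I(X;Y) = 0.0000, I(X;f(Y)) = 0.0000, inequality holds: 0.0000 ≥ 0.0000

Data Processing Inequality: For any Markov chain X → Y → Z, we have I(X;Y) ≥ I(X;Z).

Here Z = f(Y) is a deterministic function of Y, forming X → Y → Z.

Original I(X;Y) = 0.0000 bits

After applying f:
P(X,Z) where Z=f(Y):
- P(X,Z=0) = P(X,Y=1)
- P(X,Z=1) = P(X,Y=0) + P(X,Y=2)

I(X;Z) = I(X;f(Y)) = 0.0000 bits

Verification: 0.0000 ≥ 0.0000 ✓

Information cannot be created by processing; the function f can only lose information about X.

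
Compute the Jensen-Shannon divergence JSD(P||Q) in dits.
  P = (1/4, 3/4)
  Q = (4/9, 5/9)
0.0091 dits

Jensen-Shannon divergence is:
JSD(P||Q) = 0.5 × D_KL(P||M) + 0.5 × D_KL(Q||M)
where M = 0.5 × (P + Q) is the mixture distribution.

M = 0.5 × (1/4, 3/4) + 0.5 × (4/9, 5/9) = (0.347222, 0.652778)

D_KL(P||M) = 0.0096 dits
D_KL(Q||M) = 0.0087 dits

JSD(P||Q) = 0.5 × 0.0096 + 0.5 × 0.0087 = 0.0091 dits

Unlike KL divergence, JSD is symmetric and bounded: 0 ≤ JSD ≤ log(2).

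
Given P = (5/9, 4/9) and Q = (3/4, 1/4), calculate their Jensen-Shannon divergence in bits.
0.0304 bits

Jensen-Shannon divergence is:
JSD(P||Q) = 0.5 × D_KL(P||M) + 0.5 × D_KL(Q||M)
where M = 0.5 × (P + Q) is the mixture distribution.

M = 0.5 × (5/9, 4/9) + 0.5 × (3/4, 1/4) = (0.652778, 0.347222)

D_KL(P||M) = 0.0290 bits
D_KL(Q||M) = 0.0317 bits

JSD(P||Q) = 0.5 × 0.0290 + 0.5 × 0.0317 = 0.0304 bits

Unlike KL divergence, JSD is symmetric and bounded: 0 ≤ JSD ≤ log(2).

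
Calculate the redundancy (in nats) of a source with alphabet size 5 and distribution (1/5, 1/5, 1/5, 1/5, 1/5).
0.0000 nats

Redundancy measures how far a source is from maximum entropy:
R = H_max - H(X)

Maximum entropy for 5 symbols: H_max = log_e(5) = 1.6094 nats
Actual entropy: H(X) = 1.6094 nats
Redundancy: R = 1.6094 - 1.6094 = 0.0000 nats

This redundancy represents potential for compression: the source could be compressed by 0.0000 nats per symbol.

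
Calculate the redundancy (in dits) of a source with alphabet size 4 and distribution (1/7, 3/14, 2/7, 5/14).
0.0228 dits

Redundancy measures how far a source is from maximum entropy:
R = H_max - H(X)

Maximum entropy for 4 symbols: H_max = log_10(4) = 0.6021 dits
Actual entropy: H(X) = 0.5792 dits
Redundancy: R = 0.6021 - 0.5792 = 0.0228 dits

This redundancy represents potential for compression: the source could be compressed by 0.0228 dits per symbol.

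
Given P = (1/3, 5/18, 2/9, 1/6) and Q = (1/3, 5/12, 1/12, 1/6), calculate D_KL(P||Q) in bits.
0.1520 bits

KL divergence: D_KL(P||Q) = Σ p(x) log(p(x)/q(x))

Computing term by term:
  x=0: 1/3 × log_2[(1/3)/(1/3)] = 1/3 × 0.0000 = 0.0000
  x=1: 5/18 × log_2[(5/18)/(5/12)] = 5/18 × -0.5850 = -0.1625
  x=2: 2/9 × log_2[(2/9)/(1/12)] = 2/9 × 1.4150 = 0.3145
  x=3: 1/6 × log_2[(1/6)/(1/6)] = 1/6 × 0.0000 = 0.0000

D_KL(P||Q) = 0.1520 bits

Note: KL divergence is always non-negative and equals 0 iff P = Q.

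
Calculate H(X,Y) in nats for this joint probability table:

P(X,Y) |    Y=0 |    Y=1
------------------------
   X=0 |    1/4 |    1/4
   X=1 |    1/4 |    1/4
1.3863 nats

Joint entropy is H(X,Y) = -Σ_{x,y} p(x,y) log p(x,y).

Summing over all non-zero entries:
H(X,Y) = -[1/4·log_e(1/4) + 1/4·log_e(1/4) + 1/4·log_e(1/4) + 1/4·log_e(1/4)]
H(X,Y) = 1.3863 nats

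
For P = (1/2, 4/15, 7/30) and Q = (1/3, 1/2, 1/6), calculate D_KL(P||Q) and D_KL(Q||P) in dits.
D_KL(P||Q) = 0.0493, D_KL(Q||P) = 0.0534

KL divergence is not symmetric: D_KL(P||Q) ≠ D_KL(Q||P) in general.

D_KL(P||Q) = 0.0493 dits
D_KL(Q||P) = 0.0534 dits

No, they are not equal!

This asymmetry is why KL divergence is not a true distance metric.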